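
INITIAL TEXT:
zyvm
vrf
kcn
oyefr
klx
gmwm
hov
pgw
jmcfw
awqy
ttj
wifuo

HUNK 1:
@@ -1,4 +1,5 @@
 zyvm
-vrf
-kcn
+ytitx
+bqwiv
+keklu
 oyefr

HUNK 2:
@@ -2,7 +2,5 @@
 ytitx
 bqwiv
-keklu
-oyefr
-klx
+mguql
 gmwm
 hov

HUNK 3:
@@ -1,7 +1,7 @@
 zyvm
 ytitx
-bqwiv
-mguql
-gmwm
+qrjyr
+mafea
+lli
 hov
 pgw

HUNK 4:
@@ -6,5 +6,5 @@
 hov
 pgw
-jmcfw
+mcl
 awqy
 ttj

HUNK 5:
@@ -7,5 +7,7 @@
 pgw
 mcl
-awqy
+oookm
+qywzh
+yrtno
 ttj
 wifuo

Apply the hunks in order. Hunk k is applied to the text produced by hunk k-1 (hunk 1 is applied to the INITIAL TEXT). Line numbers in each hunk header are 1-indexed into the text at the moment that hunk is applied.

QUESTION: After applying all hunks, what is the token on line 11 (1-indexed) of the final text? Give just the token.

Hunk 1: at line 1 remove [vrf,kcn] add [ytitx,bqwiv,keklu] -> 13 lines: zyvm ytitx bqwiv keklu oyefr klx gmwm hov pgw jmcfw awqy ttj wifuo
Hunk 2: at line 2 remove [keklu,oyefr,klx] add [mguql] -> 11 lines: zyvm ytitx bqwiv mguql gmwm hov pgw jmcfw awqy ttj wifuo
Hunk 3: at line 1 remove [bqwiv,mguql,gmwm] add [qrjyr,mafea,lli] -> 11 lines: zyvm ytitx qrjyr mafea lli hov pgw jmcfw awqy ttj wifuo
Hunk 4: at line 6 remove [jmcfw] add [mcl] -> 11 lines: zyvm ytitx qrjyr mafea lli hov pgw mcl awqy ttj wifuo
Hunk 5: at line 7 remove [awqy] add [oookm,qywzh,yrtno] -> 13 lines: zyvm ytitx qrjyr mafea lli hov pgw mcl oookm qywzh yrtno ttj wifuo
Final line 11: yrtno

Answer: yrtno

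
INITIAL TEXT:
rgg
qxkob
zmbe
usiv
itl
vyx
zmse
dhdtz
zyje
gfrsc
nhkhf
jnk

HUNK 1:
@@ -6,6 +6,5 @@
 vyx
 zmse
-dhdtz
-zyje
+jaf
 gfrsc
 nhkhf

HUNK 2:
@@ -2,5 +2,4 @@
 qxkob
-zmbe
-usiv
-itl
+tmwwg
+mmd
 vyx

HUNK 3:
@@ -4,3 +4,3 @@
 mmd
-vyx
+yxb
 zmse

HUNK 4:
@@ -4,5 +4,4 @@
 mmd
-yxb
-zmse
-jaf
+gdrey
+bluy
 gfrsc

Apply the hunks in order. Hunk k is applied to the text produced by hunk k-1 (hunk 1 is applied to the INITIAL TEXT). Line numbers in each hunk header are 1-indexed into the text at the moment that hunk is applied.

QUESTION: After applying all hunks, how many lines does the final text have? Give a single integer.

Hunk 1: at line 6 remove [dhdtz,zyje] add [jaf] -> 11 lines: rgg qxkob zmbe usiv itl vyx zmse jaf gfrsc nhkhf jnk
Hunk 2: at line 2 remove [zmbe,usiv,itl] add [tmwwg,mmd] -> 10 lines: rgg qxkob tmwwg mmd vyx zmse jaf gfrsc nhkhf jnk
Hunk 3: at line 4 remove [vyx] add [yxb] -> 10 lines: rgg qxkob tmwwg mmd yxb zmse jaf gfrsc nhkhf jnk
Hunk 4: at line 4 remove [yxb,zmse,jaf] add [gdrey,bluy] -> 9 lines: rgg qxkob tmwwg mmd gdrey bluy gfrsc nhkhf jnk
Final line count: 9

Answer: 9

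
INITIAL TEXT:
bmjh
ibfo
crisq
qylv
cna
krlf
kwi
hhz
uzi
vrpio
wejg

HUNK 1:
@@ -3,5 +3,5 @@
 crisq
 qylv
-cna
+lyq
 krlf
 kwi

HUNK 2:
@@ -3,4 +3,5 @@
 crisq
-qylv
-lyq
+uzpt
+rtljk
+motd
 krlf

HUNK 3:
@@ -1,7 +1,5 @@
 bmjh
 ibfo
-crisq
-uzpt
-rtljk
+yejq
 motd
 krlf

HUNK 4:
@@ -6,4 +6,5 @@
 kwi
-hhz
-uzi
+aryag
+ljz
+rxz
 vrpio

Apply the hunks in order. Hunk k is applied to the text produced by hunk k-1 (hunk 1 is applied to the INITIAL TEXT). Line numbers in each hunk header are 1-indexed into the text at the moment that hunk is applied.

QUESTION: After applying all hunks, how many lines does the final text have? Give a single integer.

Answer: 11

Derivation:
Hunk 1: at line 3 remove [cna] add [lyq] -> 11 lines: bmjh ibfo crisq qylv lyq krlf kwi hhz uzi vrpio wejg
Hunk 2: at line 3 remove [qylv,lyq] add [uzpt,rtljk,motd] -> 12 lines: bmjh ibfo crisq uzpt rtljk motd krlf kwi hhz uzi vrpio wejg
Hunk 3: at line 1 remove [crisq,uzpt,rtljk] add [yejq] -> 10 lines: bmjh ibfo yejq motd krlf kwi hhz uzi vrpio wejg
Hunk 4: at line 6 remove [hhz,uzi] add [aryag,ljz,rxz] -> 11 lines: bmjh ibfo yejq motd krlf kwi aryag ljz rxz vrpio wejg
Final line count: 11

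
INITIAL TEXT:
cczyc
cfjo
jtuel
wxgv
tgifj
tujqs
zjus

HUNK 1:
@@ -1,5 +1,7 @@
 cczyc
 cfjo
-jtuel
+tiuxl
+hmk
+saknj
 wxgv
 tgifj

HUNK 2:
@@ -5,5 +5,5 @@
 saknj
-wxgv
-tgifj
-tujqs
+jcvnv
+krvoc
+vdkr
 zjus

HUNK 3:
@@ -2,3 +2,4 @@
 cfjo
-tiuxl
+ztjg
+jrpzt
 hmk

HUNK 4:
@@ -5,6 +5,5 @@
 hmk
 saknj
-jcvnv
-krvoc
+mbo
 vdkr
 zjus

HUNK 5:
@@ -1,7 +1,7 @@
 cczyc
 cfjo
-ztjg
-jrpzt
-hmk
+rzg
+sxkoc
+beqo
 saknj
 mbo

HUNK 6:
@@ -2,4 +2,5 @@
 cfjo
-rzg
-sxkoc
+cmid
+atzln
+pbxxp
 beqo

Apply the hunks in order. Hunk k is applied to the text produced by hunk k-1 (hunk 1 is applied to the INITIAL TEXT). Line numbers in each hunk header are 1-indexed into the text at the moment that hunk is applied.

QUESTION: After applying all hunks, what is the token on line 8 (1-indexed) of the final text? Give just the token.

Answer: mbo

Derivation:
Hunk 1: at line 1 remove [jtuel] add [tiuxl,hmk,saknj] -> 9 lines: cczyc cfjo tiuxl hmk saknj wxgv tgifj tujqs zjus
Hunk 2: at line 5 remove [wxgv,tgifj,tujqs] add [jcvnv,krvoc,vdkr] -> 9 lines: cczyc cfjo tiuxl hmk saknj jcvnv krvoc vdkr zjus
Hunk 3: at line 2 remove [tiuxl] add [ztjg,jrpzt] -> 10 lines: cczyc cfjo ztjg jrpzt hmk saknj jcvnv krvoc vdkr zjus
Hunk 4: at line 5 remove [jcvnv,krvoc] add [mbo] -> 9 lines: cczyc cfjo ztjg jrpzt hmk saknj mbo vdkr zjus
Hunk 5: at line 1 remove [ztjg,jrpzt,hmk] add [rzg,sxkoc,beqo] -> 9 lines: cczyc cfjo rzg sxkoc beqo saknj mbo vdkr zjus
Hunk 6: at line 2 remove [rzg,sxkoc] add [cmid,atzln,pbxxp] -> 10 lines: cczyc cfjo cmid atzln pbxxp beqo saknj mbo vdkr zjus
Final line 8: mbo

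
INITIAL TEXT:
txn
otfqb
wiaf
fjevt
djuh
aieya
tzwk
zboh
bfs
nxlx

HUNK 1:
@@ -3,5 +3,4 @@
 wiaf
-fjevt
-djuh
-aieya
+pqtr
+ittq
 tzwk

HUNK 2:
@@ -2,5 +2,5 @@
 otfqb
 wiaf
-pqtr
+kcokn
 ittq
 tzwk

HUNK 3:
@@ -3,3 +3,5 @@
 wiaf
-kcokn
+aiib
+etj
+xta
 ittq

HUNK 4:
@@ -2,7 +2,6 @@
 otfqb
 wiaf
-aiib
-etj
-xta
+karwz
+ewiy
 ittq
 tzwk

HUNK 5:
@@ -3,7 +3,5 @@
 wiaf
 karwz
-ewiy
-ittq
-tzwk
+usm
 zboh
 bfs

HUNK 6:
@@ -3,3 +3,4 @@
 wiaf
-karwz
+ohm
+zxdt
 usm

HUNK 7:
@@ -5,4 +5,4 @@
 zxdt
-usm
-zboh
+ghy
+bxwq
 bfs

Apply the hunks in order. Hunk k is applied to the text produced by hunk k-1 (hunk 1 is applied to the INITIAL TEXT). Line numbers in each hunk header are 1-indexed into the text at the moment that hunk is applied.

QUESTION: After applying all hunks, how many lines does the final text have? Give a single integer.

Answer: 9

Derivation:
Hunk 1: at line 3 remove [fjevt,djuh,aieya] add [pqtr,ittq] -> 9 lines: txn otfqb wiaf pqtr ittq tzwk zboh bfs nxlx
Hunk 2: at line 2 remove [pqtr] add [kcokn] -> 9 lines: txn otfqb wiaf kcokn ittq tzwk zboh bfs nxlx
Hunk 3: at line 3 remove [kcokn] add [aiib,etj,xta] -> 11 lines: txn otfqb wiaf aiib etj xta ittq tzwk zboh bfs nxlx
Hunk 4: at line 2 remove [aiib,etj,xta] add [karwz,ewiy] -> 10 lines: txn otfqb wiaf karwz ewiy ittq tzwk zboh bfs nxlx
Hunk 5: at line 3 remove [ewiy,ittq,tzwk] add [usm] -> 8 lines: txn otfqb wiaf karwz usm zboh bfs nxlx
Hunk 6: at line 3 remove [karwz] add [ohm,zxdt] -> 9 lines: txn otfqb wiaf ohm zxdt usm zboh bfs nxlx
Hunk 7: at line 5 remove [usm,zboh] add [ghy,bxwq] -> 9 lines: txn otfqb wiaf ohm zxdt ghy bxwq bfs nxlx
Final line count: 9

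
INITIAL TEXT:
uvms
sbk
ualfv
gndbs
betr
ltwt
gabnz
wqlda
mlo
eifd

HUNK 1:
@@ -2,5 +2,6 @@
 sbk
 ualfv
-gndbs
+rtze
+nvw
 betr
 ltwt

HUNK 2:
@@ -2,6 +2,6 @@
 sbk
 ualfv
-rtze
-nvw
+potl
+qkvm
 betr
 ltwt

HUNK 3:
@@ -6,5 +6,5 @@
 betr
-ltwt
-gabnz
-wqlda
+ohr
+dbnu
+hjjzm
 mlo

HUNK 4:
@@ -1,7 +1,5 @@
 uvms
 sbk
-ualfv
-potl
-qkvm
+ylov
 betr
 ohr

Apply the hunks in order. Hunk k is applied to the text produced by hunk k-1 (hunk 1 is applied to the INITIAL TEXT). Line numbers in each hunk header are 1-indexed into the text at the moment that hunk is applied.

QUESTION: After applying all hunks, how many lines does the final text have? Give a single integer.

Answer: 9

Derivation:
Hunk 1: at line 2 remove [gndbs] add [rtze,nvw] -> 11 lines: uvms sbk ualfv rtze nvw betr ltwt gabnz wqlda mlo eifd
Hunk 2: at line 2 remove [rtze,nvw] add [potl,qkvm] -> 11 lines: uvms sbk ualfv potl qkvm betr ltwt gabnz wqlda mlo eifd
Hunk 3: at line 6 remove [ltwt,gabnz,wqlda] add [ohr,dbnu,hjjzm] -> 11 lines: uvms sbk ualfv potl qkvm betr ohr dbnu hjjzm mlo eifd
Hunk 4: at line 1 remove [ualfv,potl,qkvm] add [ylov] -> 9 lines: uvms sbk ylov betr ohr dbnu hjjzm mlo eifd
Final line count: 9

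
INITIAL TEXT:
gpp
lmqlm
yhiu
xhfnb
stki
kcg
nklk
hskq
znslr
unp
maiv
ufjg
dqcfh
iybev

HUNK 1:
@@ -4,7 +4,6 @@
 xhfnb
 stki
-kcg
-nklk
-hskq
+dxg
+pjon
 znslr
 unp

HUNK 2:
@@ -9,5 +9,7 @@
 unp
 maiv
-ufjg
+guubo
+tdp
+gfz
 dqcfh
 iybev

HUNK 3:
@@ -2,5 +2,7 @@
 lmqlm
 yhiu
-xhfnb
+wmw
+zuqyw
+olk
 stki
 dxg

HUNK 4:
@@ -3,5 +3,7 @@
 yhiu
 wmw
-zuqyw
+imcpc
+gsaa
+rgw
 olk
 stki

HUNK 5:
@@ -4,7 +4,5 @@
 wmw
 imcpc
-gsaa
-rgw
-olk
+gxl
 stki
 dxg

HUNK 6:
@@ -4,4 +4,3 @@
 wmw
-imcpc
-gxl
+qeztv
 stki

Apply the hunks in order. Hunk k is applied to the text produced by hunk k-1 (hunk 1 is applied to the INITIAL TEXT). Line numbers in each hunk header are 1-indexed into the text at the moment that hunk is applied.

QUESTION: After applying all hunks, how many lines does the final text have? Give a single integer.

Hunk 1: at line 4 remove [kcg,nklk,hskq] add [dxg,pjon] -> 13 lines: gpp lmqlm yhiu xhfnb stki dxg pjon znslr unp maiv ufjg dqcfh iybev
Hunk 2: at line 9 remove [ufjg] add [guubo,tdp,gfz] -> 15 lines: gpp lmqlm yhiu xhfnb stki dxg pjon znslr unp maiv guubo tdp gfz dqcfh iybev
Hunk 3: at line 2 remove [xhfnb] add [wmw,zuqyw,olk] -> 17 lines: gpp lmqlm yhiu wmw zuqyw olk stki dxg pjon znslr unp maiv guubo tdp gfz dqcfh iybev
Hunk 4: at line 3 remove [zuqyw] add [imcpc,gsaa,rgw] -> 19 lines: gpp lmqlm yhiu wmw imcpc gsaa rgw olk stki dxg pjon znslr unp maiv guubo tdp gfz dqcfh iybev
Hunk 5: at line 4 remove [gsaa,rgw,olk] add [gxl] -> 17 lines: gpp lmqlm yhiu wmw imcpc gxl stki dxg pjon znslr unp maiv guubo tdp gfz dqcfh iybev
Hunk 6: at line 4 remove [imcpc,gxl] add [qeztv] -> 16 lines: gpp lmqlm yhiu wmw qeztv stki dxg pjon znslr unp maiv guubo tdp gfz dqcfh iybev
Final line count: 16

Answer: 16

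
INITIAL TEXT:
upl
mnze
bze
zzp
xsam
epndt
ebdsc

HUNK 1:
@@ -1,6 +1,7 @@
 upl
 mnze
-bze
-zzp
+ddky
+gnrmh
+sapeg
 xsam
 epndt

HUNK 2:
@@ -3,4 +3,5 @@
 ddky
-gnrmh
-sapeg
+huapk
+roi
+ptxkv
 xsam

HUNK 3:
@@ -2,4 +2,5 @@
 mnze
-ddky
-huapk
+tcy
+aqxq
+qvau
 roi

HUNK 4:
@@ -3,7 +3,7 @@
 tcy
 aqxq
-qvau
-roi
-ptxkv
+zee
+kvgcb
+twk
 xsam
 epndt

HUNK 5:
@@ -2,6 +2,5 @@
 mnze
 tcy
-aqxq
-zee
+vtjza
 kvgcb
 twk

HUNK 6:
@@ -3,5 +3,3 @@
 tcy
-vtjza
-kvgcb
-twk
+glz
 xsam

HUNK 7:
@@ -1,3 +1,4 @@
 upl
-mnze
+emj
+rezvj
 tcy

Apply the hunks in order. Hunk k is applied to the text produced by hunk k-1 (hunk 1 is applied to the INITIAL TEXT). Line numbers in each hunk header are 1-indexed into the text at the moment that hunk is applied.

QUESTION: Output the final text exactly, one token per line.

Answer: upl
emj
rezvj
tcy
glz
xsam
epndt
ebdsc

Derivation:
Hunk 1: at line 1 remove [bze,zzp] add [ddky,gnrmh,sapeg] -> 8 lines: upl mnze ddky gnrmh sapeg xsam epndt ebdsc
Hunk 2: at line 3 remove [gnrmh,sapeg] add [huapk,roi,ptxkv] -> 9 lines: upl mnze ddky huapk roi ptxkv xsam epndt ebdsc
Hunk 3: at line 2 remove [ddky,huapk] add [tcy,aqxq,qvau] -> 10 lines: upl mnze tcy aqxq qvau roi ptxkv xsam epndt ebdsc
Hunk 4: at line 3 remove [qvau,roi,ptxkv] add [zee,kvgcb,twk] -> 10 lines: upl mnze tcy aqxq zee kvgcb twk xsam epndt ebdsc
Hunk 5: at line 2 remove [aqxq,zee] add [vtjza] -> 9 lines: upl mnze tcy vtjza kvgcb twk xsam epndt ebdsc
Hunk 6: at line 3 remove [vtjza,kvgcb,twk] add [glz] -> 7 lines: upl mnze tcy glz xsam epndt ebdsc
Hunk 7: at line 1 remove [mnze] add [emj,rezvj] -> 8 lines: upl emj rezvj tcy glz xsam epndt ebdsc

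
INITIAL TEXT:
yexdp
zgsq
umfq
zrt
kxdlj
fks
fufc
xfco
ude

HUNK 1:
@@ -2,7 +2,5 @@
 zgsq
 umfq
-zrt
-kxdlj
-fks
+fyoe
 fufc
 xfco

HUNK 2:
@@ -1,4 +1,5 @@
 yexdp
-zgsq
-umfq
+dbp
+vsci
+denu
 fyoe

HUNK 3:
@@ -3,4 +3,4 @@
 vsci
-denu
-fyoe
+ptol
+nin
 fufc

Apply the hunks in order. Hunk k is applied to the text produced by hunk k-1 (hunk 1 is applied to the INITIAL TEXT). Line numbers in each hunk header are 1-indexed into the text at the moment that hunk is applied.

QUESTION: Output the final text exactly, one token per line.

Hunk 1: at line 2 remove [zrt,kxdlj,fks] add [fyoe] -> 7 lines: yexdp zgsq umfq fyoe fufc xfco ude
Hunk 2: at line 1 remove [zgsq,umfq] add [dbp,vsci,denu] -> 8 lines: yexdp dbp vsci denu fyoe fufc xfco ude
Hunk 3: at line 3 remove [denu,fyoe] add [ptol,nin] -> 8 lines: yexdp dbp vsci ptol nin fufc xfco ude

Answer: yexdp
dbp
vsci
ptol
nin
fufc
xfco
ude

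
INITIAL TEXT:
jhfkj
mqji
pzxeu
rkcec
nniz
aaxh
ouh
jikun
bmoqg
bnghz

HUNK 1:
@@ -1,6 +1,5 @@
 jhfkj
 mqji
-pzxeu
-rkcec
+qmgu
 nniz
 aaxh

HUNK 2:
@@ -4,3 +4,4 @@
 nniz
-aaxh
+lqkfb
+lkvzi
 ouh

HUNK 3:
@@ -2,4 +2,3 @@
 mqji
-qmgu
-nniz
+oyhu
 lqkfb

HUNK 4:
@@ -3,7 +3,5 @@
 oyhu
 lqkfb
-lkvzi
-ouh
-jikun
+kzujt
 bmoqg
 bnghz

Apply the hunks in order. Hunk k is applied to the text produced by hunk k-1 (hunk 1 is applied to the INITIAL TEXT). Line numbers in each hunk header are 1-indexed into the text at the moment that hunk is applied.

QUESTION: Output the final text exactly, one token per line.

Hunk 1: at line 1 remove [pzxeu,rkcec] add [qmgu] -> 9 lines: jhfkj mqji qmgu nniz aaxh ouh jikun bmoqg bnghz
Hunk 2: at line 4 remove [aaxh] add [lqkfb,lkvzi] -> 10 lines: jhfkj mqji qmgu nniz lqkfb lkvzi ouh jikun bmoqg bnghz
Hunk 3: at line 2 remove [qmgu,nniz] add [oyhu] -> 9 lines: jhfkj mqji oyhu lqkfb lkvzi ouh jikun bmoqg bnghz
Hunk 4: at line 3 remove [lkvzi,ouh,jikun] add [kzujt] -> 7 lines: jhfkj mqji oyhu lqkfb kzujt bmoqg bnghz

Answer: jhfkj
mqji
oyhu
lqkfb
kzujt
bmoqg
bnghz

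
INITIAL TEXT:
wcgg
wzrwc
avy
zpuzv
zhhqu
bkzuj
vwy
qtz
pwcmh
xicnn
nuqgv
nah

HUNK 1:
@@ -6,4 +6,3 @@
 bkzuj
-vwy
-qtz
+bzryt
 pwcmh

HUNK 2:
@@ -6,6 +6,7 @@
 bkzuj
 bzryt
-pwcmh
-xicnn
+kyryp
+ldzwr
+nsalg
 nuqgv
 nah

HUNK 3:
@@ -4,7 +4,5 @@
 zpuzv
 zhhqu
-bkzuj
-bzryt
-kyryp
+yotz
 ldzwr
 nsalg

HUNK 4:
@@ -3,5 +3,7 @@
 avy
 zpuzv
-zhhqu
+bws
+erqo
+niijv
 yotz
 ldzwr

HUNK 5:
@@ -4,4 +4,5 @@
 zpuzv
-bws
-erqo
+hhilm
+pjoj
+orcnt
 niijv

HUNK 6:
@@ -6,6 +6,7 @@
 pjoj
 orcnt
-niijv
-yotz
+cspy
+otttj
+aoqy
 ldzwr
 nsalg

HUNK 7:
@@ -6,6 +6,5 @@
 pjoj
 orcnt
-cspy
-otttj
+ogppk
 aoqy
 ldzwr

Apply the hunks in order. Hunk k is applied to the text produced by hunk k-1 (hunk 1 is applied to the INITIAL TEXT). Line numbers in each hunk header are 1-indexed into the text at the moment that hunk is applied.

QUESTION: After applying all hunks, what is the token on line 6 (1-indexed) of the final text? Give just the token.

Answer: pjoj

Derivation:
Hunk 1: at line 6 remove [vwy,qtz] add [bzryt] -> 11 lines: wcgg wzrwc avy zpuzv zhhqu bkzuj bzryt pwcmh xicnn nuqgv nah
Hunk 2: at line 6 remove [pwcmh,xicnn] add [kyryp,ldzwr,nsalg] -> 12 lines: wcgg wzrwc avy zpuzv zhhqu bkzuj bzryt kyryp ldzwr nsalg nuqgv nah
Hunk 3: at line 4 remove [bkzuj,bzryt,kyryp] add [yotz] -> 10 lines: wcgg wzrwc avy zpuzv zhhqu yotz ldzwr nsalg nuqgv nah
Hunk 4: at line 3 remove [zhhqu] add [bws,erqo,niijv] -> 12 lines: wcgg wzrwc avy zpuzv bws erqo niijv yotz ldzwr nsalg nuqgv nah
Hunk 5: at line 4 remove [bws,erqo] add [hhilm,pjoj,orcnt] -> 13 lines: wcgg wzrwc avy zpuzv hhilm pjoj orcnt niijv yotz ldzwr nsalg nuqgv nah
Hunk 6: at line 6 remove [niijv,yotz] add [cspy,otttj,aoqy] -> 14 lines: wcgg wzrwc avy zpuzv hhilm pjoj orcnt cspy otttj aoqy ldzwr nsalg nuqgv nah
Hunk 7: at line 6 remove [cspy,otttj] add [ogppk] -> 13 lines: wcgg wzrwc avy zpuzv hhilm pjoj orcnt ogppk aoqy ldzwr nsalg nuqgv nah
Final line 6: pjoj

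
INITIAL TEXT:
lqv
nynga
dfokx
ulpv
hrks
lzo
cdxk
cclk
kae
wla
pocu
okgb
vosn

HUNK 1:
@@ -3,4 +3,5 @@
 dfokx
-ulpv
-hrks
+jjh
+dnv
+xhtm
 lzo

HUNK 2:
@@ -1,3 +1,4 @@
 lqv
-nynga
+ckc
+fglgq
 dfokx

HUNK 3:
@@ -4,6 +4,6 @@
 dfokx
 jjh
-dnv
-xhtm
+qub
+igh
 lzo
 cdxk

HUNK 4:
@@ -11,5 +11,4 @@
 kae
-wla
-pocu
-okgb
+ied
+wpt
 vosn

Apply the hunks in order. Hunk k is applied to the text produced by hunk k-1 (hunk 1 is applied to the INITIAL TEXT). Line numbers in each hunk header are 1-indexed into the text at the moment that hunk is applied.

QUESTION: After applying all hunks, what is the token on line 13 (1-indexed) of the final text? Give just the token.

Hunk 1: at line 3 remove [ulpv,hrks] add [jjh,dnv,xhtm] -> 14 lines: lqv nynga dfokx jjh dnv xhtm lzo cdxk cclk kae wla pocu okgb vosn
Hunk 2: at line 1 remove [nynga] add [ckc,fglgq] -> 15 lines: lqv ckc fglgq dfokx jjh dnv xhtm lzo cdxk cclk kae wla pocu okgb vosn
Hunk 3: at line 4 remove [dnv,xhtm] add [qub,igh] -> 15 lines: lqv ckc fglgq dfokx jjh qub igh lzo cdxk cclk kae wla pocu okgb vosn
Hunk 4: at line 11 remove [wla,pocu,okgb] add [ied,wpt] -> 14 lines: lqv ckc fglgq dfokx jjh qub igh lzo cdxk cclk kae ied wpt vosn
Final line 13: wpt

Answer: wpt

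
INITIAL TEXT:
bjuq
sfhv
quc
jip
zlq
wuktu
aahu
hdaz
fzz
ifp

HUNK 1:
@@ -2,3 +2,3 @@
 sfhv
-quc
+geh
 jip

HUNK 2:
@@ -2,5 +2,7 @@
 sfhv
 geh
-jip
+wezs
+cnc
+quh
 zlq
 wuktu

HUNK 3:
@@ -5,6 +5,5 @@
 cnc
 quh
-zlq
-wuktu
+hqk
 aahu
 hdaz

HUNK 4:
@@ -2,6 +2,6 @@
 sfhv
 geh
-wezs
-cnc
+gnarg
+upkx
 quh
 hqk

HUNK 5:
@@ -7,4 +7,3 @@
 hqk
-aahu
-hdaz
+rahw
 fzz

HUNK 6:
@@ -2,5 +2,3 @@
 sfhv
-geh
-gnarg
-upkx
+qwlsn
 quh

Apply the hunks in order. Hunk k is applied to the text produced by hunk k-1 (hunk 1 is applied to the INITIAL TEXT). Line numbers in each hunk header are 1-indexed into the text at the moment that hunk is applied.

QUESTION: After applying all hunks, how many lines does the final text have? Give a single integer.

Hunk 1: at line 2 remove [quc] add [geh] -> 10 lines: bjuq sfhv geh jip zlq wuktu aahu hdaz fzz ifp
Hunk 2: at line 2 remove [jip] add [wezs,cnc,quh] -> 12 lines: bjuq sfhv geh wezs cnc quh zlq wuktu aahu hdaz fzz ifp
Hunk 3: at line 5 remove [zlq,wuktu] add [hqk] -> 11 lines: bjuq sfhv geh wezs cnc quh hqk aahu hdaz fzz ifp
Hunk 4: at line 2 remove [wezs,cnc] add [gnarg,upkx] -> 11 lines: bjuq sfhv geh gnarg upkx quh hqk aahu hdaz fzz ifp
Hunk 5: at line 7 remove [aahu,hdaz] add [rahw] -> 10 lines: bjuq sfhv geh gnarg upkx quh hqk rahw fzz ifp
Hunk 6: at line 2 remove [geh,gnarg,upkx] add [qwlsn] -> 8 lines: bjuq sfhv qwlsn quh hqk rahw fzz ifp
Final line count: 8

Answer: 8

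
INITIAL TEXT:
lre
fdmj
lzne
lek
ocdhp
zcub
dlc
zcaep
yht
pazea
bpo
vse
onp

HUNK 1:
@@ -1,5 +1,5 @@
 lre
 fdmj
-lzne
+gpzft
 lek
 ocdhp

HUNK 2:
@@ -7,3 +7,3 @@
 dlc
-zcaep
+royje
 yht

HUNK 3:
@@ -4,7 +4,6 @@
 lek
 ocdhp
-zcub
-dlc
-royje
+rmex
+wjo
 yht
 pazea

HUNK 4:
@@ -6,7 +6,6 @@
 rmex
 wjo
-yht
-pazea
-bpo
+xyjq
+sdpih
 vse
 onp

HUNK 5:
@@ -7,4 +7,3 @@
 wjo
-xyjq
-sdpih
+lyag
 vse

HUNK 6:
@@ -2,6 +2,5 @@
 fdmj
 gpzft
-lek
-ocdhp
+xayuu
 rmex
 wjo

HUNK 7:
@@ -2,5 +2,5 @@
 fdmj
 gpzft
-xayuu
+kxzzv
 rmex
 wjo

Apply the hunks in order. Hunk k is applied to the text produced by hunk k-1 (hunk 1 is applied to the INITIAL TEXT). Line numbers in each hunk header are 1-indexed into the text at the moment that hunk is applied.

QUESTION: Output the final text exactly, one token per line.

Answer: lre
fdmj
gpzft
kxzzv
rmex
wjo
lyag
vse
onp

Derivation:
Hunk 1: at line 1 remove [lzne] add [gpzft] -> 13 lines: lre fdmj gpzft lek ocdhp zcub dlc zcaep yht pazea bpo vse onp
Hunk 2: at line 7 remove [zcaep] add [royje] -> 13 lines: lre fdmj gpzft lek ocdhp zcub dlc royje yht pazea bpo vse onp
Hunk 3: at line 4 remove [zcub,dlc,royje] add [rmex,wjo] -> 12 lines: lre fdmj gpzft lek ocdhp rmex wjo yht pazea bpo vse onp
Hunk 4: at line 6 remove [yht,pazea,bpo] add [xyjq,sdpih] -> 11 lines: lre fdmj gpzft lek ocdhp rmex wjo xyjq sdpih vse onp
Hunk 5: at line 7 remove [xyjq,sdpih] add [lyag] -> 10 lines: lre fdmj gpzft lek ocdhp rmex wjo lyag vse onp
Hunk 6: at line 2 remove [lek,ocdhp] add [xayuu] -> 9 lines: lre fdmj gpzft xayuu rmex wjo lyag vse onp
Hunk 7: at line 2 remove [xayuu] add [kxzzv] -> 9 lines: lre fdmj gpzft kxzzv rmex wjo lyag vse onp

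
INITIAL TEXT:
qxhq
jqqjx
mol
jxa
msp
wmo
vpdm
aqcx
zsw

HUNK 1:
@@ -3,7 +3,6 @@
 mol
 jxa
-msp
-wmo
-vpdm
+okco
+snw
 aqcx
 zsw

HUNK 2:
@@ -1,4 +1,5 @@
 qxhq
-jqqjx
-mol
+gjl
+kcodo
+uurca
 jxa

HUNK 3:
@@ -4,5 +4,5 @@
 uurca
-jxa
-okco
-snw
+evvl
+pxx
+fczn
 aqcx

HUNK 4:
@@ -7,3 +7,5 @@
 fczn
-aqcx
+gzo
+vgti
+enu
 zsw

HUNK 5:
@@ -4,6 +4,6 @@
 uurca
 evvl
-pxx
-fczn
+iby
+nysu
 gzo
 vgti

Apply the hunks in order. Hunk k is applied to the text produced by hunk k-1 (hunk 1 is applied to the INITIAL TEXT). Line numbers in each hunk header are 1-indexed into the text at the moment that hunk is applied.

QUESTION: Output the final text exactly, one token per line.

Hunk 1: at line 3 remove [msp,wmo,vpdm] add [okco,snw] -> 8 lines: qxhq jqqjx mol jxa okco snw aqcx zsw
Hunk 2: at line 1 remove [jqqjx,mol] add [gjl,kcodo,uurca] -> 9 lines: qxhq gjl kcodo uurca jxa okco snw aqcx zsw
Hunk 3: at line 4 remove [jxa,okco,snw] add [evvl,pxx,fczn] -> 9 lines: qxhq gjl kcodo uurca evvl pxx fczn aqcx zsw
Hunk 4: at line 7 remove [aqcx] add [gzo,vgti,enu] -> 11 lines: qxhq gjl kcodo uurca evvl pxx fczn gzo vgti enu zsw
Hunk 5: at line 4 remove [pxx,fczn] add [iby,nysu] -> 11 lines: qxhq gjl kcodo uurca evvl iby nysu gzo vgti enu zsw

Answer: qxhq
gjl
kcodo
uurca
evvl
iby
nysu
gzo
vgti
enu
zsw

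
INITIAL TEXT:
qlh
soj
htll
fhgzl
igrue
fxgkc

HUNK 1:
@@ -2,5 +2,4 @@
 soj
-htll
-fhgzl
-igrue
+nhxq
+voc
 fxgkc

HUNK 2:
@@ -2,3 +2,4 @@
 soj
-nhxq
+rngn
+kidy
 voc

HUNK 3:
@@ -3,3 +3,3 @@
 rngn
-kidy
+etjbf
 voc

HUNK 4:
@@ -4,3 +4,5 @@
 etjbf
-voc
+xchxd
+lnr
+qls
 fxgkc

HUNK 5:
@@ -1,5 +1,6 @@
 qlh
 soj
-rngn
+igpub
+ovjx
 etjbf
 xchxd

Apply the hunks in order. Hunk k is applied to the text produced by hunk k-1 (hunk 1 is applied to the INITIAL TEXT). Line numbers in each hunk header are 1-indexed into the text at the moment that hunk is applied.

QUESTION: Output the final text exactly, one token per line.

Hunk 1: at line 2 remove [htll,fhgzl,igrue] add [nhxq,voc] -> 5 lines: qlh soj nhxq voc fxgkc
Hunk 2: at line 2 remove [nhxq] add [rngn,kidy] -> 6 lines: qlh soj rngn kidy voc fxgkc
Hunk 3: at line 3 remove [kidy] add [etjbf] -> 6 lines: qlh soj rngn etjbf voc fxgkc
Hunk 4: at line 4 remove [voc] add [xchxd,lnr,qls] -> 8 lines: qlh soj rngn etjbf xchxd lnr qls fxgkc
Hunk 5: at line 1 remove [rngn] add [igpub,ovjx] -> 9 lines: qlh soj igpub ovjx etjbf xchxd lnr qls fxgkc

Answer: qlh
soj
igpub
ovjx
etjbf
xchxd
lnr
qls
fxgkc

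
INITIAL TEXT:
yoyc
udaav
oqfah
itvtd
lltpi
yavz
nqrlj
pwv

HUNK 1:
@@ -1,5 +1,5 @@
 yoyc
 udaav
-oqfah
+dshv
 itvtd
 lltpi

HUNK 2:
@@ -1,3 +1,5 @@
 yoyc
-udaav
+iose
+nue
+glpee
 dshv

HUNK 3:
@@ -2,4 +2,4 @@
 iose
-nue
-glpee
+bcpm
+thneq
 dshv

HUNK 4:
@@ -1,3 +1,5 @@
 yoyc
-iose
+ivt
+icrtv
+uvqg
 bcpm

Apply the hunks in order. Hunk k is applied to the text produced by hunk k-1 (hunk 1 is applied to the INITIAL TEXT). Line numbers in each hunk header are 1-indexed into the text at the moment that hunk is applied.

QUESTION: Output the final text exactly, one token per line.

Hunk 1: at line 1 remove [oqfah] add [dshv] -> 8 lines: yoyc udaav dshv itvtd lltpi yavz nqrlj pwv
Hunk 2: at line 1 remove [udaav] add [iose,nue,glpee] -> 10 lines: yoyc iose nue glpee dshv itvtd lltpi yavz nqrlj pwv
Hunk 3: at line 2 remove [nue,glpee] add [bcpm,thneq] -> 10 lines: yoyc iose bcpm thneq dshv itvtd lltpi yavz nqrlj pwv
Hunk 4: at line 1 remove [iose] add [ivt,icrtv,uvqg] -> 12 lines: yoyc ivt icrtv uvqg bcpm thneq dshv itvtd lltpi yavz nqrlj pwv

Answer: yoyc
ivt
icrtv
uvqg
bcpm
thneq
dshv
itvtd
lltpi
yavz
nqrlj
pwv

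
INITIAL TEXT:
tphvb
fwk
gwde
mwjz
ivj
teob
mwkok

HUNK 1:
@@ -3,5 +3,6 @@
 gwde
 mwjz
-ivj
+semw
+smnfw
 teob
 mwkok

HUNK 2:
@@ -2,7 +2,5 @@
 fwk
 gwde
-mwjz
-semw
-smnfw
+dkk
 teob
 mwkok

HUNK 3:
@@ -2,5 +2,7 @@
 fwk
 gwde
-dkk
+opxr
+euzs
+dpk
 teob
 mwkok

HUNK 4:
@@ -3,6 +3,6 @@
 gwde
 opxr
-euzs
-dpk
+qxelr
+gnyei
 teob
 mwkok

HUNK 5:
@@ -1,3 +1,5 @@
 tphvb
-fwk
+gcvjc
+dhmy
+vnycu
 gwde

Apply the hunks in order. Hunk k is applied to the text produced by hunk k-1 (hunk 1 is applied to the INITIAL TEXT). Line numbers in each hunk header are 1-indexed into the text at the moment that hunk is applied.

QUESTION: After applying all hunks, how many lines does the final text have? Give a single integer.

Answer: 10

Derivation:
Hunk 1: at line 3 remove [ivj] add [semw,smnfw] -> 8 lines: tphvb fwk gwde mwjz semw smnfw teob mwkok
Hunk 2: at line 2 remove [mwjz,semw,smnfw] add [dkk] -> 6 lines: tphvb fwk gwde dkk teob mwkok
Hunk 3: at line 2 remove [dkk] add [opxr,euzs,dpk] -> 8 lines: tphvb fwk gwde opxr euzs dpk teob mwkok
Hunk 4: at line 3 remove [euzs,dpk] add [qxelr,gnyei] -> 8 lines: tphvb fwk gwde opxr qxelr gnyei teob mwkok
Hunk 5: at line 1 remove [fwk] add [gcvjc,dhmy,vnycu] -> 10 lines: tphvb gcvjc dhmy vnycu gwde opxr qxelr gnyei teob mwkok
Final line count: 10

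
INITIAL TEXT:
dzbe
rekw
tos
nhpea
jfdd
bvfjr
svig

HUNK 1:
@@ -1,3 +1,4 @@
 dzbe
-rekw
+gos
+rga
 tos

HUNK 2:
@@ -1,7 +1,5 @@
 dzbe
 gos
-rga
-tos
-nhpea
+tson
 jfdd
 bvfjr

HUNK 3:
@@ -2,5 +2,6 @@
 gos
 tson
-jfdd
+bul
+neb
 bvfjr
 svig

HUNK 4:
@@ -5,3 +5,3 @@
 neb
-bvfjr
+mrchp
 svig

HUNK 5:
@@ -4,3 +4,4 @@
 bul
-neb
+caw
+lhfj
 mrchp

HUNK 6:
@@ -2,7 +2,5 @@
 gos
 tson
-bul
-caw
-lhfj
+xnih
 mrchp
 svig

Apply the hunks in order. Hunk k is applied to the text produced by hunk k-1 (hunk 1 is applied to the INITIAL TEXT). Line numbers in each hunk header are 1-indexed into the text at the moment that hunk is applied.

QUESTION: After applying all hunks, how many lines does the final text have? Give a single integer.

Hunk 1: at line 1 remove [rekw] add [gos,rga] -> 8 lines: dzbe gos rga tos nhpea jfdd bvfjr svig
Hunk 2: at line 1 remove [rga,tos,nhpea] add [tson] -> 6 lines: dzbe gos tson jfdd bvfjr svig
Hunk 3: at line 2 remove [jfdd] add [bul,neb] -> 7 lines: dzbe gos tson bul neb bvfjr svig
Hunk 4: at line 5 remove [bvfjr] add [mrchp] -> 7 lines: dzbe gos tson bul neb mrchp svig
Hunk 5: at line 4 remove [neb] add [caw,lhfj] -> 8 lines: dzbe gos tson bul caw lhfj mrchp svig
Hunk 6: at line 2 remove [bul,caw,lhfj] add [xnih] -> 6 lines: dzbe gos tson xnih mrchp svig
Final line count: 6

Answer: 6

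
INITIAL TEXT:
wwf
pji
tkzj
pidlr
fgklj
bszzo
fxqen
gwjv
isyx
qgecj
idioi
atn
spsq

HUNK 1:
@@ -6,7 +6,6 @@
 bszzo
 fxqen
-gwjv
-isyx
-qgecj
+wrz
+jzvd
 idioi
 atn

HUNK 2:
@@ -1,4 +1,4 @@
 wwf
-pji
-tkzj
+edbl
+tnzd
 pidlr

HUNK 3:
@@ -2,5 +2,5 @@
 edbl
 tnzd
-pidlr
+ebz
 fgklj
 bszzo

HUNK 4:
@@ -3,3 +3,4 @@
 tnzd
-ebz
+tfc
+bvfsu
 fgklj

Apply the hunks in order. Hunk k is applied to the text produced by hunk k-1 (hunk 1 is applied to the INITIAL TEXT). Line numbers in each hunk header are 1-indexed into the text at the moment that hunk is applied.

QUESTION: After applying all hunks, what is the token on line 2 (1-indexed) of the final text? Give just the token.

Hunk 1: at line 6 remove [gwjv,isyx,qgecj] add [wrz,jzvd] -> 12 lines: wwf pji tkzj pidlr fgklj bszzo fxqen wrz jzvd idioi atn spsq
Hunk 2: at line 1 remove [pji,tkzj] add [edbl,tnzd] -> 12 lines: wwf edbl tnzd pidlr fgklj bszzo fxqen wrz jzvd idioi atn spsq
Hunk 3: at line 2 remove [pidlr] add [ebz] -> 12 lines: wwf edbl tnzd ebz fgklj bszzo fxqen wrz jzvd idioi atn spsq
Hunk 4: at line 3 remove [ebz] add [tfc,bvfsu] -> 13 lines: wwf edbl tnzd tfc bvfsu fgklj bszzo fxqen wrz jzvd idioi atn spsq
Final line 2: edbl

Answer: edbl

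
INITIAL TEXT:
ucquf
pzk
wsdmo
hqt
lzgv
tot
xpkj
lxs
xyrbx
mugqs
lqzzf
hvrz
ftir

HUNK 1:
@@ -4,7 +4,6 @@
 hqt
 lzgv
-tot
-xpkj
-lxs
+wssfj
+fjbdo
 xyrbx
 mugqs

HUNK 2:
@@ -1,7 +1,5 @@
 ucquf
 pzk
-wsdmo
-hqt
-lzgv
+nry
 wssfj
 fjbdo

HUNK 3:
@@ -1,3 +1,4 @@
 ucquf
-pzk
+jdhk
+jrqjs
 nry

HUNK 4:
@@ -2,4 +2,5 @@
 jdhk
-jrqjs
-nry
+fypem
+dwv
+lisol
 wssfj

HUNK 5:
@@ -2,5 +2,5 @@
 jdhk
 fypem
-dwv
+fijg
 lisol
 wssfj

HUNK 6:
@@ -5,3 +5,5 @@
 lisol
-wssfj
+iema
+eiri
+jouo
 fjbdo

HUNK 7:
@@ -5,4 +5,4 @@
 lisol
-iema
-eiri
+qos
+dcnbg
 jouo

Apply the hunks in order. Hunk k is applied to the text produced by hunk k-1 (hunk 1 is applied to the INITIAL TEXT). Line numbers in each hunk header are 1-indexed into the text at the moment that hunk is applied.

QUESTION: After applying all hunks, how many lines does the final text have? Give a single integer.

Hunk 1: at line 4 remove [tot,xpkj,lxs] add [wssfj,fjbdo] -> 12 lines: ucquf pzk wsdmo hqt lzgv wssfj fjbdo xyrbx mugqs lqzzf hvrz ftir
Hunk 2: at line 1 remove [wsdmo,hqt,lzgv] add [nry] -> 10 lines: ucquf pzk nry wssfj fjbdo xyrbx mugqs lqzzf hvrz ftir
Hunk 3: at line 1 remove [pzk] add [jdhk,jrqjs] -> 11 lines: ucquf jdhk jrqjs nry wssfj fjbdo xyrbx mugqs lqzzf hvrz ftir
Hunk 4: at line 2 remove [jrqjs,nry] add [fypem,dwv,lisol] -> 12 lines: ucquf jdhk fypem dwv lisol wssfj fjbdo xyrbx mugqs lqzzf hvrz ftir
Hunk 5: at line 2 remove [dwv] add [fijg] -> 12 lines: ucquf jdhk fypem fijg lisol wssfj fjbdo xyrbx mugqs lqzzf hvrz ftir
Hunk 6: at line 5 remove [wssfj] add [iema,eiri,jouo] -> 14 lines: ucquf jdhk fypem fijg lisol iema eiri jouo fjbdo xyrbx mugqs lqzzf hvrz ftir
Hunk 7: at line 5 remove [iema,eiri] add [qos,dcnbg] -> 14 lines: ucquf jdhk fypem fijg lisol qos dcnbg jouo fjbdo xyrbx mugqs lqzzf hvrz ftir
Final line count: 14

Answer: 14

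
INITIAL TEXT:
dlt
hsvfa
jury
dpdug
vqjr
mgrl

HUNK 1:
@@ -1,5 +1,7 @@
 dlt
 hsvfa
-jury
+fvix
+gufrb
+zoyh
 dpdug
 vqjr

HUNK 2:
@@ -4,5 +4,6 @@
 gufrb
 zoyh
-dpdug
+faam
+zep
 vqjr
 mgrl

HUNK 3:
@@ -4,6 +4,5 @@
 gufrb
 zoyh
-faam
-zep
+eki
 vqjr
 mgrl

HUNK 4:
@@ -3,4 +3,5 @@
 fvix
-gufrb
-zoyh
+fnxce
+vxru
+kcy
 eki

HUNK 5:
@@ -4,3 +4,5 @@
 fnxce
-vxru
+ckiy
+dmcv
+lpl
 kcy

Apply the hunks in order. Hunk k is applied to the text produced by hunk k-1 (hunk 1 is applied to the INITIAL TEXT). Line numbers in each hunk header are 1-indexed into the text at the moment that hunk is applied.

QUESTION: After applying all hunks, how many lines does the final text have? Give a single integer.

Hunk 1: at line 1 remove [jury] add [fvix,gufrb,zoyh] -> 8 lines: dlt hsvfa fvix gufrb zoyh dpdug vqjr mgrl
Hunk 2: at line 4 remove [dpdug] add [faam,zep] -> 9 lines: dlt hsvfa fvix gufrb zoyh faam zep vqjr mgrl
Hunk 3: at line 4 remove [faam,zep] add [eki] -> 8 lines: dlt hsvfa fvix gufrb zoyh eki vqjr mgrl
Hunk 4: at line 3 remove [gufrb,zoyh] add [fnxce,vxru,kcy] -> 9 lines: dlt hsvfa fvix fnxce vxru kcy eki vqjr mgrl
Hunk 5: at line 4 remove [vxru] add [ckiy,dmcv,lpl] -> 11 lines: dlt hsvfa fvix fnxce ckiy dmcv lpl kcy eki vqjr mgrl
Final line count: 11

Answer: 11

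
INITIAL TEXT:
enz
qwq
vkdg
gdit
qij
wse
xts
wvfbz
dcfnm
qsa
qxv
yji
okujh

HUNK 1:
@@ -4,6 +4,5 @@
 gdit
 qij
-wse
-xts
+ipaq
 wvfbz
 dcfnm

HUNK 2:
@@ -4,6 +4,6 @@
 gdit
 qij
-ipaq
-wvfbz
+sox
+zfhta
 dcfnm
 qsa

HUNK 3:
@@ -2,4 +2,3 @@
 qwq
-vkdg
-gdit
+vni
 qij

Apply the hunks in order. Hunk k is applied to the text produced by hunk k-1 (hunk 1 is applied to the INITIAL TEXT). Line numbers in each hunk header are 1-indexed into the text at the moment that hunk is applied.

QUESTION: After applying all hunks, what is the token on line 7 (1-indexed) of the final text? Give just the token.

Answer: dcfnm

Derivation:
Hunk 1: at line 4 remove [wse,xts] add [ipaq] -> 12 lines: enz qwq vkdg gdit qij ipaq wvfbz dcfnm qsa qxv yji okujh
Hunk 2: at line 4 remove [ipaq,wvfbz] add [sox,zfhta] -> 12 lines: enz qwq vkdg gdit qij sox zfhta dcfnm qsa qxv yji okujh
Hunk 3: at line 2 remove [vkdg,gdit] add [vni] -> 11 lines: enz qwq vni qij sox zfhta dcfnm qsa qxv yji okujh
Final line 7: dcfnm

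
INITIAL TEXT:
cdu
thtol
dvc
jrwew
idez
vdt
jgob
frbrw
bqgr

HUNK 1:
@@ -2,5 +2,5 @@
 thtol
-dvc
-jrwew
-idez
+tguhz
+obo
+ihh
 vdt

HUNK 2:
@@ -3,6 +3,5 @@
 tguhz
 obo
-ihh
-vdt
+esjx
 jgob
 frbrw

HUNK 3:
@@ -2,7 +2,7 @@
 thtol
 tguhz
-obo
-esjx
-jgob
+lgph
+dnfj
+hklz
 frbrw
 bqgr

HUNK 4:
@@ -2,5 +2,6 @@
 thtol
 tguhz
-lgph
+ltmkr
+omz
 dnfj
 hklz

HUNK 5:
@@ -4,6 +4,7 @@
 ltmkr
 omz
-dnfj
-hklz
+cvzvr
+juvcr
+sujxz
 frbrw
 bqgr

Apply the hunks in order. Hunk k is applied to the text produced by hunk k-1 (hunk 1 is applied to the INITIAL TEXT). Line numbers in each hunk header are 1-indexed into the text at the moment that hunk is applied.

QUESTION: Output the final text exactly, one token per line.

Answer: cdu
thtol
tguhz
ltmkr
omz
cvzvr
juvcr
sujxz
frbrw
bqgr

Derivation:
Hunk 1: at line 2 remove [dvc,jrwew,idez] add [tguhz,obo,ihh] -> 9 lines: cdu thtol tguhz obo ihh vdt jgob frbrw bqgr
Hunk 2: at line 3 remove [ihh,vdt] add [esjx] -> 8 lines: cdu thtol tguhz obo esjx jgob frbrw bqgr
Hunk 3: at line 2 remove [obo,esjx,jgob] add [lgph,dnfj,hklz] -> 8 lines: cdu thtol tguhz lgph dnfj hklz frbrw bqgr
Hunk 4: at line 2 remove [lgph] add [ltmkr,omz] -> 9 lines: cdu thtol tguhz ltmkr omz dnfj hklz frbrw bqgr
Hunk 5: at line 4 remove [dnfj,hklz] add [cvzvr,juvcr,sujxz] -> 10 lines: cdu thtol tguhz ltmkr omz cvzvr juvcr sujxz frbrw bqgr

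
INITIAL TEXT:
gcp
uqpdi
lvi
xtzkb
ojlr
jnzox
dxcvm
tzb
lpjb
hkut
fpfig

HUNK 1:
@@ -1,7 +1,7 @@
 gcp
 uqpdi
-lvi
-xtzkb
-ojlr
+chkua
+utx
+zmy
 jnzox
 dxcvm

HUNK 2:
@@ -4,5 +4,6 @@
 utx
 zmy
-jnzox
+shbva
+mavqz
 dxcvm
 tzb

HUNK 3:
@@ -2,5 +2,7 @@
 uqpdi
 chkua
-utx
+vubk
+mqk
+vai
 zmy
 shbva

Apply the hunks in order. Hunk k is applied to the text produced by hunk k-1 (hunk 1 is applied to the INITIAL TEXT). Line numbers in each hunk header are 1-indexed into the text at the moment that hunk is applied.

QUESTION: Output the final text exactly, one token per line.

Hunk 1: at line 1 remove [lvi,xtzkb,ojlr] add [chkua,utx,zmy] -> 11 lines: gcp uqpdi chkua utx zmy jnzox dxcvm tzb lpjb hkut fpfig
Hunk 2: at line 4 remove [jnzox] add [shbva,mavqz] -> 12 lines: gcp uqpdi chkua utx zmy shbva mavqz dxcvm tzb lpjb hkut fpfig
Hunk 3: at line 2 remove [utx] add [vubk,mqk,vai] -> 14 lines: gcp uqpdi chkua vubk mqk vai zmy shbva mavqz dxcvm tzb lpjb hkut fpfig

Answer: gcp
uqpdi
chkua
vubk
mqk
vai
zmy
shbva
mavqz
dxcvm
tzb
lpjb
hkut
fpfig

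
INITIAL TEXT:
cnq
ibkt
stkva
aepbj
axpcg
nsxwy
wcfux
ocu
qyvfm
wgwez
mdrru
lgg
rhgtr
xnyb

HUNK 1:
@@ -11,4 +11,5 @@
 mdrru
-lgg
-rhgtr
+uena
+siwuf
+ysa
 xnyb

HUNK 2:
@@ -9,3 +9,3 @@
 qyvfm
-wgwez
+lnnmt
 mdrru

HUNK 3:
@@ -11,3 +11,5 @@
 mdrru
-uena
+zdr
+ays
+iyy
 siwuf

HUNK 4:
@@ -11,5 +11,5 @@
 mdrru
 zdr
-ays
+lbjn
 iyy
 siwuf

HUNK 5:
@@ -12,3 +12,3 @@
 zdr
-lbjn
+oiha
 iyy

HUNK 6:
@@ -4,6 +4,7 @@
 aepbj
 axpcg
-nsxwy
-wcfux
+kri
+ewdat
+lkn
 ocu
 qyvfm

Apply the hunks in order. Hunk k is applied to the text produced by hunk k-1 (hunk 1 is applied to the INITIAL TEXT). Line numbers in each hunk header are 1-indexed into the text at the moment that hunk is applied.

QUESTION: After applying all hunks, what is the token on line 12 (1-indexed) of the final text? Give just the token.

Hunk 1: at line 11 remove [lgg,rhgtr] add [uena,siwuf,ysa] -> 15 lines: cnq ibkt stkva aepbj axpcg nsxwy wcfux ocu qyvfm wgwez mdrru uena siwuf ysa xnyb
Hunk 2: at line 9 remove [wgwez] add [lnnmt] -> 15 lines: cnq ibkt stkva aepbj axpcg nsxwy wcfux ocu qyvfm lnnmt mdrru uena siwuf ysa xnyb
Hunk 3: at line 11 remove [uena] add [zdr,ays,iyy] -> 17 lines: cnq ibkt stkva aepbj axpcg nsxwy wcfux ocu qyvfm lnnmt mdrru zdr ays iyy siwuf ysa xnyb
Hunk 4: at line 11 remove [ays] add [lbjn] -> 17 lines: cnq ibkt stkva aepbj axpcg nsxwy wcfux ocu qyvfm lnnmt mdrru zdr lbjn iyy siwuf ysa xnyb
Hunk 5: at line 12 remove [lbjn] add [oiha] -> 17 lines: cnq ibkt stkva aepbj axpcg nsxwy wcfux ocu qyvfm lnnmt mdrru zdr oiha iyy siwuf ysa xnyb
Hunk 6: at line 4 remove [nsxwy,wcfux] add [kri,ewdat,lkn] -> 18 lines: cnq ibkt stkva aepbj axpcg kri ewdat lkn ocu qyvfm lnnmt mdrru zdr oiha iyy siwuf ysa xnyb
Final line 12: mdrru

Answer: mdrru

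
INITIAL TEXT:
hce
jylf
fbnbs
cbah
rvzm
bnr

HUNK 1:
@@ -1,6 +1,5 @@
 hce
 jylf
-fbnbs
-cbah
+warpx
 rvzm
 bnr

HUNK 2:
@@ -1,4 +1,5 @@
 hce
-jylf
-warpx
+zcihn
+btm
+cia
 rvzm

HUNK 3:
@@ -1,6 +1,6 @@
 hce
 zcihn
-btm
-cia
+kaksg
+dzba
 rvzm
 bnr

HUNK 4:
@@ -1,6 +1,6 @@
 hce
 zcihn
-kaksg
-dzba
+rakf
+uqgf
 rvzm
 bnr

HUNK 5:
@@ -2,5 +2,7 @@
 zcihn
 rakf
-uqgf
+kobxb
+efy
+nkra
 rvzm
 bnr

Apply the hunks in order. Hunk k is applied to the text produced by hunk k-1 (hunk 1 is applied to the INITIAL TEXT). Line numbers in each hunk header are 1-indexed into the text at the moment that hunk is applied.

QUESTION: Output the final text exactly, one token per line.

Answer: hce
zcihn
rakf
kobxb
efy
nkra
rvzm
bnr

Derivation:
Hunk 1: at line 1 remove [fbnbs,cbah] add [warpx] -> 5 lines: hce jylf warpx rvzm bnr
Hunk 2: at line 1 remove [jylf,warpx] add [zcihn,btm,cia] -> 6 lines: hce zcihn btm cia rvzm bnr
Hunk 3: at line 1 remove [btm,cia] add [kaksg,dzba] -> 6 lines: hce zcihn kaksg dzba rvzm bnr
Hunk 4: at line 1 remove [kaksg,dzba] add [rakf,uqgf] -> 6 lines: hce zcihn rakf uqgf rvzm bnr
Hunk 5: at line 2 remove [uqgf] add [kobxb,efy,nkra] -> 8 lines: hce zcihn rakf kobxb efy nkra rvzm bnr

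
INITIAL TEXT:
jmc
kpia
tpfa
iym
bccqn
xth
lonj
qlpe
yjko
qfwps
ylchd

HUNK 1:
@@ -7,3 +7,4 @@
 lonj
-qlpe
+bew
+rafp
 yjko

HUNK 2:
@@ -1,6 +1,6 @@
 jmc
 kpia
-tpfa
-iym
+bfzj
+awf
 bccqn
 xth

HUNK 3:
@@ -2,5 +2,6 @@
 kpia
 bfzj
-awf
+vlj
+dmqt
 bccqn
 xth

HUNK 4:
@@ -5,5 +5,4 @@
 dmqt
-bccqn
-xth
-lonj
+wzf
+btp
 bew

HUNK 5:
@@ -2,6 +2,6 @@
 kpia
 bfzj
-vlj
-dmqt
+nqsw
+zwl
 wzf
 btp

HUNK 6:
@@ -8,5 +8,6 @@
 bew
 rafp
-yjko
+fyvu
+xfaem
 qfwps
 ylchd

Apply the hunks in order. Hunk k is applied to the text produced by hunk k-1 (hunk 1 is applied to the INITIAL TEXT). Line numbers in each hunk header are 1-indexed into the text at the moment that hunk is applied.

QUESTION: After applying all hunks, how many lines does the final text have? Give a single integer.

Answer: 13

Derivation:
Hunk 1: at line 7 remove [qlpe] add [bew,rafp] -> 12 lines: jmc kpia tpfa iym bccqn xth lonj bew rafp yjko qfwps ylchd
Hunk 2: at line 1 remove [tpfa,iym] add [bfzj,awf] -> 12 lines: jmc kpia bfzj awf bccqn xth lonj bew rafp yjko qfwps ylchd
Hunk 3: at line 2 remove [awf] add [vlj,dmqt] -> 13 lines: jmc kpia bfzj vlj dmqt bccqn xth lonj bew rafp yjko qfwps ylchd
Hunk 4: at line 5 remove [bccqn,xth,lonj] add [wzf,btp] -> 12 lines: jmc kpia bfzj vlj dmqt wzf btp bew rafp yjko qfwps ylchd
Hunk 5: at line 2 remove [vlj,dmqt] add [nqsw,zwl] -> 12 lines: jmc kpia bfzj nqsw zwl wzf btp bew rafp yjko qfwps ylchd
Hunk 6: at line 8 remove [yjko] add [fyvu,xfaem] -> 13 lines: jmc kpia bfzj nqsw zwl wzf btp bew rafp fyvu xfaem qfwps ylchd
Final line count: 13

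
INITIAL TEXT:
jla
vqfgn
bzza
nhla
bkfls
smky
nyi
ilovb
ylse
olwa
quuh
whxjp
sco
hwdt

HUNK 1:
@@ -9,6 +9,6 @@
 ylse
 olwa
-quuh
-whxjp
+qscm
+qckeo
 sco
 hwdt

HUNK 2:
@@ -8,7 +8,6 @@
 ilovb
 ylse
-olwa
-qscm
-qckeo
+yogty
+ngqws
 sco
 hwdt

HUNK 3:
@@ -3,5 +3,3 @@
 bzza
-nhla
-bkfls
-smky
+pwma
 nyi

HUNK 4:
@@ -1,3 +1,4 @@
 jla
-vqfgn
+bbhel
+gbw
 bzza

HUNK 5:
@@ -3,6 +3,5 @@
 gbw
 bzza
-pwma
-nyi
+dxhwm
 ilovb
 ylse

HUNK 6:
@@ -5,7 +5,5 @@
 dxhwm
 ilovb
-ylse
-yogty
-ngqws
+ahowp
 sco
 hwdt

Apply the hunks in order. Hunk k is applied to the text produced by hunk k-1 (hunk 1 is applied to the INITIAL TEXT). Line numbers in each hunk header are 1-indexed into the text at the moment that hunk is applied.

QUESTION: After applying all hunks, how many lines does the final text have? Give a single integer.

Answer: 9

Derivation:
Hunk 1: at line 9 remove [quuh,whxjp] add [qscm,qckeo] -> 14 lines: jla vqfgn bzza nhla bkfls smky nyi ilovb ylse olwa qscm qckeo sco hwdt
Hunk 2: at line 8 remove [olwa,qscm,qckeo] add [yogty,ngqws] -> 13 lines: jla vqfgn bzza nhla bkfls smky nyi ilovb ylse yogty ngqws sco hwdt
Hunk 3: at line 3 remove [nhla,bkfls,smky] add [pwma] -> 11 lines: jla vqfgn bzza pwma nyi ilovb ylse yogty ngqws sco hwdt
Hunk 4: at line 1 remove [vqfgn] add [bbhel,gbw] -> 12 lines: jla bbhel gbw bzza pwma nyi ilovb ylse yogty ngqws sco hwdt
Hunk 5: at line 3 remove [pwma,nyi] add [dxhwm] -> 11 lines: jla bbhel gbw bzza dxhwm ilovb ylse yogty ngqws sco hwdt
Hunk 6: at line 5 remove [ylse,yogty,ngqws] add [ahowp] -> 9 lines: jla bbhel gbw bzza dxhwm ilovb ahowp sco hwdt
Final line count: 9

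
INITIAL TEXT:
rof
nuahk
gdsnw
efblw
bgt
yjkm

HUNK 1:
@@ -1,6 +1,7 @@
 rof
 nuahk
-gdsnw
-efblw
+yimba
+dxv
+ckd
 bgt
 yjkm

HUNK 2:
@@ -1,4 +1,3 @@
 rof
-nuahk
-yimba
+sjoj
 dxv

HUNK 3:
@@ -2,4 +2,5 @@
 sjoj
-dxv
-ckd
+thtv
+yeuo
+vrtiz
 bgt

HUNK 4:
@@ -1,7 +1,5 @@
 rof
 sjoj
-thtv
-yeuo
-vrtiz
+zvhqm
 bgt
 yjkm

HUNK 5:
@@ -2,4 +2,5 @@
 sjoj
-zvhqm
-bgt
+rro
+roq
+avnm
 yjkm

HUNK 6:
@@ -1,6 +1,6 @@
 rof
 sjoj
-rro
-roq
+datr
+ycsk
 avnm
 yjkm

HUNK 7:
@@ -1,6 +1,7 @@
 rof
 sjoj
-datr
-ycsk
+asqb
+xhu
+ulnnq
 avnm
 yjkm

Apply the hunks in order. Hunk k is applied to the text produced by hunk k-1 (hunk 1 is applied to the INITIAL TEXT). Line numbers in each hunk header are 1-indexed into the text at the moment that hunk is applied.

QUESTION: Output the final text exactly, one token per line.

Answer: rof
sjoj
asqb
xhu
ulnnq
avnm
yjkm

Derivation:
Hunk 1: at line 1 remove [gdsnw,efblw] add [yimba,dxv,ckd] -> 7 lines: rof nuahk yimba dxv ckd bgt yjkm
Hunk 2: at line 1 remove [nuahk,yimba] add [sjoj] -> 6 lines: rof sjoj dxv ckd bgt yjkm
Hunk 3: at line 2 remove [dxv,ckd] add [thtv,yeuo,vrtiz] -> 7 lines: rof sjoj thtv yeuo vrtiz bgt yjkm
Hunk 4: at line 1 remove [thtv,yeuo,vrtiz] add [zvhqm] -> 5 lines: rof sjoj zvhqm bgt yjkm
Hunk 5: at line 2 remove [zvhqm,bgt] add [rro,roq,avnm] -> 6 lines: rof sjoj rro roq avnm yjkm
Hunk 6: at line 1 remove [rro,roq] add [datr,ycsk] -> 6 lines: rof sjoj datr ycsk avnm yjkm
Hunk 7: at line 1 remove [datr,ycsk] add [asqb,xhu,ulnnq] -> 7 lines: rof sjoj asqb xhu ulnnq avnm yjkm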